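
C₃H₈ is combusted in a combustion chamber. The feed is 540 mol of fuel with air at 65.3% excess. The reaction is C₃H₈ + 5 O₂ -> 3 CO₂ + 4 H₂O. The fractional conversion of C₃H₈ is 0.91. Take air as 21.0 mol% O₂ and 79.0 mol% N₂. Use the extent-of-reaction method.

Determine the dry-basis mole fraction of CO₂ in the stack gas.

0.0726

Stoichiometric O₂ = 5 × 540 = 2700 mol; O₂ fed = 2700 × 1.653 = 4463 mol.
N₂ fed = 4463 × 79/21 = 16790 mol.
Fuel reacted = 0.91 × 540 → ξ = 491.4 mol.
Outlet (n = n₀ + ν ξ):
  C₃H₈: 540 − 1(491.4) = 48.6
  O₂: 4463 − 5(491.4) = 2006
  N₂: 16790 (inert)
  CO₂: 0 + 3(491.4) = 1474
  H₂O: 0 + 4(491.4) = 1966
Dry total = 20320 mol; y_CO₂ (dry) = 1474 / 20320 = 0.07255.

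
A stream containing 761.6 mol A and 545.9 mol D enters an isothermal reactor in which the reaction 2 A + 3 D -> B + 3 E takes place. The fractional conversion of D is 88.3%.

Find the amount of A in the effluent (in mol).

D reacted = 0.883 × 545.9 = 482 mol; ν_D = −3, so ξ = 482/3 = 160.7 mol.
Outlet amounts (n = n₀ + ν ξ):
  A: 761.6 − 2(160.7) = 440.2
  D: 545.9 − 3(160.7) = 63.87
  B: 0 + 1(160.7) = 160.7
  E: 0 + 3(160.7) = 482

440 mol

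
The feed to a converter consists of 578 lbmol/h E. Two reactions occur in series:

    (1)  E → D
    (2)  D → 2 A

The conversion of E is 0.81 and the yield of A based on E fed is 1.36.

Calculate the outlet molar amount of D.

75.1 lbmol/h

Conversion of E: E consumed = 1ξ₁ = 0.81 × 578 → ξ₁ = 468.2 lbmol/h.
Yield of A: 2ξ₂ / 578 = 1.36 → ξ₂ = 393 lbmol/h.
Outlet amounts (n = n₀ + Σ ν·ξ):
  E: 578 − 1(468.2) = 109.8
  D: 0 + 1(468.2) − 1(393) = 75.14
  A: 0 + 2(393) = 786.1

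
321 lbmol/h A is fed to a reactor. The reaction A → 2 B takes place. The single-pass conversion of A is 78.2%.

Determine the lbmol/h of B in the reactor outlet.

A reacted = 0.782 × 321 = 251 lbmol/h; ν_A = −1, so ξ = 251/1 = 251 lbmol/h.
Outlet amounts (n = n₀ + ν ξ):
  A: 321 − 1(251) = 69.98
  B: 0 + 2(251) = 502

502 lbmol/h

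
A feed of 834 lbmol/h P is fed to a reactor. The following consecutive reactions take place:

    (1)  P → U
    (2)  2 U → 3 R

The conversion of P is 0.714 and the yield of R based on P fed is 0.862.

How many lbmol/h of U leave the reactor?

Conversion of P: P consumed = 1ξ₁ = 0.714 × 834 → ξ₁ = 595.5 lbmol/h.
Yield of R: 3ξ₂ / 834 = 0.862 → ξ₂ = 239.6 lbmol/h.
Outlet amounts (n = n₀ + Σ ν·ξ):
  P: 834 − 1(595.5) = 238.5
  U: 0 + 1(595.5) − 2(239.6) = 116.2
  R: 0 + 3(239.6) = 718.9

116 lbmol/h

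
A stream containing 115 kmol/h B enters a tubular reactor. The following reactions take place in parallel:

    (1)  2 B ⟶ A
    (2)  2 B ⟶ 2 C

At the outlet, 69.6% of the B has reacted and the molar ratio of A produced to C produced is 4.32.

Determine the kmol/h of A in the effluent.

Conversion of B: B consumed = 0.696 × 115 = 80.04 kmol/h = 2ξ₁ + 2ξ₂.
Selectivity: 1ξ₁ / (2ξ₂) = 4.32 → ξ₁ = 8.64 ξ₂.
Substitute: (2·8.64 + 2) ξ₂ = 80.04 → ξ₂ = 4.151 kmol/h, ξ₁ = 35.87 kmol/h.
Outlet amounts (n = n₀ + Σ ν·ξ):
  B: 115 − 2(35.87) − 2(4.151) = 34.96
  A: 0 + 1(35.87) = 35.87
  C: 0 + 2(4.151) = 8.303

35.9 kmol/h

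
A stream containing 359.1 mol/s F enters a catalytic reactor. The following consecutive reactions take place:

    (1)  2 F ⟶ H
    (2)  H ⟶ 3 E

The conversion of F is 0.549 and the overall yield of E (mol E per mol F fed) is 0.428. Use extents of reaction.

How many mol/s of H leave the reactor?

47.3 mol/s

Conversion of F: F consumed = 2ξ₁ = 0.549 × 359.1 → ξ₁ = 98.57 mol/s.
Yield of E: 3ξ₂ / 359.1 = 0.428 → ξ₂ = 51.23 mol/s.
Outlet amounts (n = n₀ + Σ ν·ξ):
  F: 359.1 − 2(98.57) = 162
  H: 0 + 1(98.57) − 1(51.23) = 47.34
  E: 0 + 3(51.23) = 153.7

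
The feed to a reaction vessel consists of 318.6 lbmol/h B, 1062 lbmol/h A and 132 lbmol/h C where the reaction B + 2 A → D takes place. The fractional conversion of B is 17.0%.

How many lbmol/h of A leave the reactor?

B reacted = 0.17 × 318.6 = 54.16 lbmol/h; ν_B = −1, so ξ = 54.16/1 = 54.16 lbmol/h.
Outlet amounts (n = n₀ + ν ξ):
  B: 318.6 − 1(54.16) = 264.4
  A: 1062 − 2(54.16) = 953.7
  D: 0 + 1(54.16) = 54.16
  C: 132 (inert)

954 lbmol/h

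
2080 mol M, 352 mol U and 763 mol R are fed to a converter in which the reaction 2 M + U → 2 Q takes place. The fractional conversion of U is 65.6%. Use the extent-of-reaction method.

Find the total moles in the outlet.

U reacted = 0.656 × 352 = 230.9 mol; ν_U = −1, so ξ = 230.9/1 = 230.9 mol.
Outlet amounts (n = n₀ + ν ξ):
  M: 2080 − 2(230.9) = 1618
  U: 352 − 1(230.9) = 121.1
  Q: 0 + 2(230.9) = 461.8
  R: 763 (inert)
Total out = 1618 + 121.1 + 461.8 + 763 = 2964 mol.

2960 mol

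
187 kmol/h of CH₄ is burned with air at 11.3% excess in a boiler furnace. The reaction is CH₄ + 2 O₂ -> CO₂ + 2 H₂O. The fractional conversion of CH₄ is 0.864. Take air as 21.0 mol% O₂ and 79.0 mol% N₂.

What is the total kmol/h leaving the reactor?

2170 kmol/h

Stoichiometric O₂ = 2 × 187 = 374 kmol/h; O₂ fed = 374 × 1.113 = 416.3 kmol/h.
N₂ fed = 416.3 × 79/21 = 1566 kmol/h.
Fuel reacted = 0.864 × 187 → ξ = 161.6 kmol/h.
Outlet (n = n₀ + ν ξ):
  CH₄: 187 − 1(161.6) = 25.43
  O₂: 416.3 − 2(161.6) = 93.13
  N₂: 1566 (inert)
  CO₂: 0 + 1(161.6) = 161.6
  H₂O: 0 + 2(161.6) = 323.1
Total out = 25.43 + 93.13 + 1566 + 161.6 + 323.1 = 2169 kmol/h.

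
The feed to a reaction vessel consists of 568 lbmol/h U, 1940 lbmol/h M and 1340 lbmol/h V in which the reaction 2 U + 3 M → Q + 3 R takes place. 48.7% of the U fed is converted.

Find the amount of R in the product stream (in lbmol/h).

415 lbmol/h

U reacted = 0.487 × 568 = 276.6 lbmol/h; ν_U = −2, so ξ = 276.6/2 = 138.3 lbmol/h.
Outlet amounts (n = n₀ + ν ξ):
  U: 568 − 2(138.3) = 291.4
  M: 1940 − 3(138.3) = 1525
  Q: 0 + 1(138.3) = 138.3
  R: 0 + 3(138.3) = 414.9
  V: 1340 (inert)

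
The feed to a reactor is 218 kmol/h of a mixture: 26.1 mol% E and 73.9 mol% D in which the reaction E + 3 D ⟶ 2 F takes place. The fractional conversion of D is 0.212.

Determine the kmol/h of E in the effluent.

45.5 kmol/h

D reacted = 0.212 × 161.1 = 34.15 kmol/h; ν_D = −3, so ξ = 34.15/3 = 11.38 kmol/h.
Outlet amounts (n = n₀ + ν ξ):
  E: 56.9 − 1(11.38) = 45.51
  D: 161.1 − 3(11.38) = 126.9
  F: 0 + 2(11.38) = 22.77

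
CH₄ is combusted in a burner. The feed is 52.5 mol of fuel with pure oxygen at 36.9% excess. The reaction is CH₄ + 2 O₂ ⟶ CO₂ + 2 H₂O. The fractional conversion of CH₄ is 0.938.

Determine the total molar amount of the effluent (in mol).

Stoichiometric O₂ = 2 × 52.5 = 105 mol; O₂ fed = 105 × 1.369 = 143.7 mol.
Fuel reacted = 0.938 × 52.5 → ξ = 49.24 mol.
Outlet (n = n₀ + ν ξ):
  CH₄: 52.5 − 1(49.24) = 3.255
  O₂: 143.7 − 2(49.24) = 45.26
  CO₂: 0 + 1(49.24) = 49.24
  H₂O: 0 + 2(49.24) = 98.49
Total out = 3.255 + 45.26 + 49.24 + 98.49 = 196.2 mol.

196 mol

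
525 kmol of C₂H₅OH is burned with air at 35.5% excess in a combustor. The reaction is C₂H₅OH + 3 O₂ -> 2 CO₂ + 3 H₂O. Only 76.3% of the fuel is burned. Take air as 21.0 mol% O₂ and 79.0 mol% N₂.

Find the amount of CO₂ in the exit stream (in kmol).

Stoichiometric O₂ = 3 × 525 = 1575 kmol; O₂ fed = 1575 × 1.355 = 2134 kmol.
N₂ fed = 2134 × 79/21 = 8028 kmol.
Fuel reacted = 0.763 × 525 → ξ = 400.6 kmol.
Outlet (n = n₀ + ν ξ):
  C₂H₅OH: 525 − 1(400.6) = 124.4
  O₂: 2134 − 3(400.6) = 932.4
  N₂: 8028 (inert)
  CO₂: 0 + 2(400.6) = 801.1
  H₂O: 0 + 3(400.6) = 1202

801 kmol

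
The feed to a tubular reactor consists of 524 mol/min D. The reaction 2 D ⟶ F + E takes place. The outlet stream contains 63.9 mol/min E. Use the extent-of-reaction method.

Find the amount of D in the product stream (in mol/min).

396 mol/min

For E: n = n₀ + 1ξ → 63.9 = 0 + 1ξ, giving ξ = 63.9 mol/min.
Outlet amounts (n = n₀ + ν ξ):
  D: 524 − 2(63.9) = 396.2
  F: 0 + 1(63.9) = 63.9
  E: 0 + 1(63.9) = 63.9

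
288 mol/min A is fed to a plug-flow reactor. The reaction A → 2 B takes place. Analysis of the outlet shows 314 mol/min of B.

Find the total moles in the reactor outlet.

For B: n = n₀ + 2ξ → 314 = 0 + 2ξ, giving ξ = 157 mol/min.
Outlet amounts (n = n₀ + ν ξ):
  A: 288 − 1(157) = 131
  B: 0 + 2(157) = 314
Total out = 131 + 314 = 445 mol/min.

445 mol/min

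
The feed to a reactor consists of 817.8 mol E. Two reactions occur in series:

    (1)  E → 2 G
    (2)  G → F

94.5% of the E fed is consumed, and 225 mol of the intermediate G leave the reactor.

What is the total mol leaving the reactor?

Conversion of E: E consumed = 1ξ₁ = 0.945 × 817.8 → ξ₁ = 772.8 mol.
G balance: n_G = 0 + 2ξ₁ − 1ξ₂ = 225 → ξ₂ = (2·772.8 − 225)/1 = 1321 mol.
Outlet amounts (n = n₀ + Σ ν·ξ):
  E: 817.8 − 1(772.8) = 44.98
  G: 0 + 2(772.8) − 1(1321) = 225
  F: 0 + 1(1321) = 1321
Total out = 44.98 + 225 + 1321 = 1591 mol.

1590 mol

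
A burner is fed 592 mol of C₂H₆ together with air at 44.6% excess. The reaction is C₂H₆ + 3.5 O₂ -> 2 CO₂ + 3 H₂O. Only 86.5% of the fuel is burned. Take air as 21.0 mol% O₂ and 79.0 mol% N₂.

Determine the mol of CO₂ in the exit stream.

Stoichiometric O₂ = 3.5 × 592 = 2072 mol; O₂ fed = 2072 × 1.446 = 2996 mol.
N₂ fed = 2996 × 79/21 = 11270 mol.
Fuel reacted = 0.865 × 592 → ξ = 512.1 mol.
Outlet (n = n₀ + ν ξ):
  C₂H₆: 592 − 1(512.1) = 79.92
  O₂: 2996 − 3.5(512.1) = 1204
  N₂: 11270 (inert)
  CO₂: 0 + 2(512.1) = 1024
  H₂O: 0 + 3(512.1) = 1536

1020 mol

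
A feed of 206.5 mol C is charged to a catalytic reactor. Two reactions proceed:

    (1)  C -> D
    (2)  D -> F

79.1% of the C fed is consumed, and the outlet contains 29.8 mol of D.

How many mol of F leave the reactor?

Conversion of C: C consumed = 1ξ₁ = 0.791 × 206.5 → ξ₁ = 163.3 mol.
D balance: n_D = 0 + 1ξ₁ − 1ξ₂ = 29.8 → ξ₂ = (1·163.3 − 29.8)/1 = 133.5 mol.
Outlet amounts (n = n₀ + Σ ν·ξ):
  C: 206.5 − 1(163.3) = 43.16
  D: 0 + 1(163.3) − 1(133.5) = 29.8
  F: 0 + 1(133.5) = 133.5

134 mol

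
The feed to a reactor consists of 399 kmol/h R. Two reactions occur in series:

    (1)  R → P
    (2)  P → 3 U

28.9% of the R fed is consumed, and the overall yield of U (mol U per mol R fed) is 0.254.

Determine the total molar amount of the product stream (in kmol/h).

Conversion of R: R consumed = 1ξ₁ = 0.289 × 399 → ξ₁ = 115.3 kmol/h.
Yield of U: 3ξ₂ / 399 = 0.254 → ξ₂ = 33.78 kmol/h.
Outlet amounts (n = n₀ + Σ ν·ξ):
  R: 399 − 1(115.3) = 283.7
  P: 0 + 1(115.3) − 1(33.78) = 81.53
  U: 0 + 3(33.78) = 101.3
Total out = 283.7 + 81.53 + 101.3 = 466.6 kmol/h.

467 kmol/h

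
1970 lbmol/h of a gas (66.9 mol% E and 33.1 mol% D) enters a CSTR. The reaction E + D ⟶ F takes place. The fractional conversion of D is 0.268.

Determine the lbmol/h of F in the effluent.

175 lbmol/h

D reacted = 0.268 × 652.1 = 174.8 lbmol/h; ν_D = −1, so ξ = 174.8/1 = 174.8 lbmol/h.
Outlet amounts (n = n₀ + ν ξ):
  E: 1318 − 1(174.8) = 1143
  D: 652.1 − 1(174.8) = 477.3
  F: 0 + 1(174.8) = 174.8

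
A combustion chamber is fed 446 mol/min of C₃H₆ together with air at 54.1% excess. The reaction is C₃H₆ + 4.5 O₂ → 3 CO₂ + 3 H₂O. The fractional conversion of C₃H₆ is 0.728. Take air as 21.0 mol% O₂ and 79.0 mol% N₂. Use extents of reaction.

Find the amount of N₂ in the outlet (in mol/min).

11600 mol/min

Stoichiometric O₂ = 4.5 × 446 = 2007 mol/min; O₂ fed = 2007 × 1.541 = 3093 mol/min.
N₂ fed = 3093 × 79/21 = 11630 mol/min.
Fuel reacted = 0.728 × 446 → ξ = 324.7 mol/min.
Outlet (n = n₀ + ν ξ):
  C₃H₆: 446 − 1(324.7) = 121.3
  O₂: 3093 − 4.5(324.7) = 1632
  N₂: 11630 (inert)
  CO₂: 0 + 3(324.7) = 974.1
  H₂O: 0 + 3(324.7) = 974.1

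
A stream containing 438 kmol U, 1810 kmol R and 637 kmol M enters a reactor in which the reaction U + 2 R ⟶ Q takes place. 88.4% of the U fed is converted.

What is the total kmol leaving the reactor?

2110 kmol

U reacted = 0.884 × 438 = 387.2 kmol; ν_U = −1, so ξ = 387.2/1 = 387.2 kmol.
Outlet amounts (n = n₀ + ν ξ):
  U: 438 − 1(387.2) = 50.81
  R: 1810 − 2(387.2) = 1036
  Q: 0 + 1(387.2) = 387.2
  M: 637 (inert)
Total out = 50.81 + 1036 + 387.2 + 637 = 2111 kmol.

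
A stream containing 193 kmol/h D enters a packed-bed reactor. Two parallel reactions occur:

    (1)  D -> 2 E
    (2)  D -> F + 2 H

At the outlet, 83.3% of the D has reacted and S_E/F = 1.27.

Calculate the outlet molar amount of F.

Conversion of D: D consumed = 0.833 × 193 = 160.8 kmol/h = 1ξ₁ + 1ξ₂.
Selectivity: 2ξ₁ / (1ξ₂) = 1.27 → ξ₁ = 0.635 ξ₂.
Substitute: (1·0.635 + 1) ξ₂ = 160.8 → ξ₂ = 98.33 kmol/h, ξ₁ = 62.44 kmol/h.
Outlet amounts (n = n₀ + Σ ν·ξ):
  D: 193 − 1(62.44) − 1(98.33) = 32.23
  E: 0 + 2(62.44) = 124.9
  F: 0 + 1(98.33) = 98.33
  H: 0 + 2(98.33) = 196.7

98.3 kmol/h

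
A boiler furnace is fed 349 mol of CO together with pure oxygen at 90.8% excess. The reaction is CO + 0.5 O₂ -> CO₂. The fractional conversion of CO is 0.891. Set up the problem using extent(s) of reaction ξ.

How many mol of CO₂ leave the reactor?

Stoichiometric O₂ = 0.5 × 349 = 174.5 mol; O₂ fed = 174.5 × 1.908 = 332.9 mol.
Fuel reacted = 0.891 × 349 → ξ = 311 mol.
Outlet (n = n₀ + ν ξ):
  CO: 349 − 1(311) = 38.04
  O₂: 332.9 − 0.5(311) = 177.5
  CO₂: 0 + 1(311) = 311

311 mol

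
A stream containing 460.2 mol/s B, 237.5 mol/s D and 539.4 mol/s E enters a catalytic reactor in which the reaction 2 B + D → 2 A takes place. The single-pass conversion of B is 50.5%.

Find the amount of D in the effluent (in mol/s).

B reacted = 0.505 × 460.2 = 232.4 mol/s; ν_B = −2, so ξ = 232.4/2 = 116.2 mol/s.
Outlet amounts (n = n₀ + ν ξ):
  B: 460.2 − 2(116.2) = 227.8
  D: 237.5 − 1(116.2) = 121.3
  A: 0 + 2(116.2) = 232.4
  E: 539.4 (inert)

121 mol/s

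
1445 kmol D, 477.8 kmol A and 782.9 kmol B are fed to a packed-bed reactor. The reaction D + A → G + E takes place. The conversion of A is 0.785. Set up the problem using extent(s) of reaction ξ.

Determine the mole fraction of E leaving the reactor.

A reacted = 0.785 × 477.8 = 375.1 kmol; ν_A = −1, so ξ = 375.1/1 = 375.1 kmol.
Outlet amounts (n = n₀ + ν ξ):
  D: 1445 − 1(375.1) = 1070
  A: 477.8 − 1(375.1) = 102.7
  G: 0 + 1(375.1) = 375.1
  E: 0 + 1(375.1) = 375.1
  B: 782.9 (inert)
Total out = 2706 kmol; y_E = 375.1 / 2706 = 0.1386.

0.139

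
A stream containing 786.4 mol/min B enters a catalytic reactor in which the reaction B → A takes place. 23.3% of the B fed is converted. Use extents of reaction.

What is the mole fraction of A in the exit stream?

0.233

B reacted = 0.233 × 786.4 = 183.2 mol/min; ν_B = −1, so ξ = 183.2/1 = 183.2 mol/min.
Outlet amounts (n = n₀ + ν ξ):
  B: 786.4 − 1(183.2) = 603.2
  A: 0 + 1(183.2) = 183.2
Total out = 786.4 mol/min; y_A = 183.2 / 786.4 = 0.233.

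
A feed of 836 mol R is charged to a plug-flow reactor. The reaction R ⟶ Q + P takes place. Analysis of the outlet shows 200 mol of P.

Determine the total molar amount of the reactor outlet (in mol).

1040 mol

For P: n = n₀ + 1ξ → 200 = 0 + 1ξ, giving ξ = 200 mol.
Outlet amounts (n = n₀ + ν ξ):
  R: 836 − 1(200) = 636
  Q: 0 + 1(200) = 200
  P: 0 + 1(200) = 200
Total out = 636 + 200 + 200 = 1036 mol.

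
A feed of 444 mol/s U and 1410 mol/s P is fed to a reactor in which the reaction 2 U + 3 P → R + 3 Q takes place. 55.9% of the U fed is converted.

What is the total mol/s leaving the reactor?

U reacted = 0.559 × 444 = 248.2 mol/s; ν_U = −2, so ξ = 248.2/2 = 124.1 mol/s.
Outlet amounts (n = n₀ + ν ξ):
  U: 444 − 2(124.1) = 195.8
  P: 1410 − 3(124.1) = 1038
  R: 0 + 1(124.1) = 124.1
  Q: 0 + 3(124.1) = 372.3
Total out = 195.8 + 1038 + 124.1 + 372.3 = 1730 mol/s.

1730 mol/s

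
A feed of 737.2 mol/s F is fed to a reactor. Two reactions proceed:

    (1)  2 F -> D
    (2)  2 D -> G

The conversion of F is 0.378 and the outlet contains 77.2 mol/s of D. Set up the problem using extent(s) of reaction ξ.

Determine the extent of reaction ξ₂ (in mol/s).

Conversion of F: F consumed = 2ξ₁ = 0.378 × 737.2 → ξ₁ = 139.3 mol/s.
D balance: n_D = 0 + 1ξ₁ − 2ξ₂ = 77.2 → ξ₂ = (1·139.3 − 77.2)/2 = 31.07 mol/s.
Outlet amounts (n = n₀ + Σ ν·ξ):
  F: 737.2 − 2(139.3) = 458.5
  D: 0 + 1(139.3) − 2(31.07) = 77.2
  G: 0 + 1(31.07) = 31.07

ξ₂ = 31.1 mol/s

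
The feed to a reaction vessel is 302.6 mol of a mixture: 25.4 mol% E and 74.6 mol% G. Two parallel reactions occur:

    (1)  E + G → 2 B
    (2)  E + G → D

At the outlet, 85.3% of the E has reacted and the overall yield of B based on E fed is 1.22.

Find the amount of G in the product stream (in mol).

Yield of B: 2ξ₁ / 76.86 = 1.22 → ξ₁ = 46.88 mol.
Conversion of E: 1ξ₁ + 1ξ₂ = 0.853 × 76.86 = 65.56 → ξ₂ = 18.68 mol.
Outlet amounts (n = n₀ + Σ ν·ξ):
  E: 76.86 − 1(46.88) − 1(18.68) = 11.3
  G: 225.7 − 1(46.88) − 1(18.68) = 160.2
  B: 0 + 2(46.88) = 93.77
  D: 0 + 1(18.68) = 18.68

160 mol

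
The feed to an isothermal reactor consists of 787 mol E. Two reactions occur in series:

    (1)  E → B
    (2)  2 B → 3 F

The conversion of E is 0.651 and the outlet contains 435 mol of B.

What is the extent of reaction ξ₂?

Conversion of E: E consumed = 1ξ₁ = 0.651 × 787 → ξ₁ = 512.3 mol.
B balance: n_B = 0 + 1ξ₁ − 2ξ₂ = 435 → ξ₂ = (1·512.3 − 435)/2 = 38.67 mol.
Outlet amounts (n = n₀ + Σ ν·ξ):
  E: 787 − 1(512.3) = 274.7
  B: 0 + 1(512.3) − 2(38.67) = 435
  F: 0 + 3(38.67) = 116

ξ₂ = 38.7 mol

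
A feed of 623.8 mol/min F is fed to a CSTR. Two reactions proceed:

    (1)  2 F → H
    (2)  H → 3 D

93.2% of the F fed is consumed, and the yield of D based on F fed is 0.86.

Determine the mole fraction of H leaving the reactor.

0.162

Conversion of F: F consumed = 2ξ₁ = 0.932 × 623.8 → ξ₁ = 290.7 mol/min.
Yield of D: 3ξ₂ / 623.8 = 0.86 → ξ₂ = 178.8 mol/min.
Outlet amounts (n = n₀ + Σ ν·ξ):
  F: 623.8 − 2(290.7) = 42.42
  H: 0 + 1(290.7) − 1(178.8) = 111.9
  D: 0 + 3(178.8) = 536.5
Total out = 690.8 mol/min; y_H = 111.9 / 690.8 = 0.162.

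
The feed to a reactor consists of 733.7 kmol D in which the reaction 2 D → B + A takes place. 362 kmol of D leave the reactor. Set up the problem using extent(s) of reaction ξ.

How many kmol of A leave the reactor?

For D: n = n₀ − 2ξ → 362 = 733.7 − 2ξ, giving ξ = 185.9 kmol.
Outlet amounts (n = n₀ + ν ξ):
  D: 733.7 − 2(185.9) = 362
  B: 0 + 1(185.9) = 185.9
  A: 0 + 1(185.9) = 185.9

186 kmol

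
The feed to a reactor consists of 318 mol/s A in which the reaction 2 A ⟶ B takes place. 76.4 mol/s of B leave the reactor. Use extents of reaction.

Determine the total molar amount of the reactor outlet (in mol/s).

For B: n = n₀ + 1ξ → 76.4 = 0 + 1ξ, giving ξ = 76.4 mol/s.
Outlet amounts (n = n₀ + ν ξ):
  A: 318 − 2(76.4) = 165.2
  B: 0 + 1(76.4) = 76.4
Total out = 165.2 + 76.4 = 241.6 mol/s.

242 mol/s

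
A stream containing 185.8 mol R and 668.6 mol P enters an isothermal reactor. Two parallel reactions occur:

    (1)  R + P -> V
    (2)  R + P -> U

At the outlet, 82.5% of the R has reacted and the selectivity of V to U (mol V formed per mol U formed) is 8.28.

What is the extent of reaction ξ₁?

Conversion of R: R consumed = 0.825 × 185.8 = 153.3 mol = 1ξ₁ + 1ξ₂.
Selectivity: 1ξ₁ / (1ξ₂) = 8.28 → ξ₁ = 8.28 ξ₂.
Substitute: (1·8.28 + 1) ξ₂ = 153.3 → ξ₂ = 16.52 mol, ξ₁ = 136.8 mol.
Outlet amounts (n = n₀ + Σ ν·ξ):
  R: 185.8 − 1(136.8) − 1(16.52) = 32.52
  P: 668.6 − 1(136.8) − 1(16.52) = 515.3
  V: 0 + 1(136.8) = 136.8
  U: 0 + 1(16.52) = 16.52

ξ₁ = 137 mol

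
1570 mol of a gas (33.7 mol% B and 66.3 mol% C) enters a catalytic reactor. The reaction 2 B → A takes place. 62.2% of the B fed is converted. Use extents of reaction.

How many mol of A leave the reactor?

165 mol

B reacted = 0.622 × 529.1 = 329.1 mol; ν_B = −2, so ξ = 329.1/2 = 164.5 mol.
Outlet amounts (n = n₀ + ν ξ):
  B: 529.1 − 2(164.5) = 200
  A: 0 + 1(164.5) = 164.5
  C: 1041 (inert)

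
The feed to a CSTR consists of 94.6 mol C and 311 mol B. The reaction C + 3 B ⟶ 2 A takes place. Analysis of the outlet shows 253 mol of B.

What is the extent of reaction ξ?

For B: n = n₀ − 3ξ → 253 = 311 − 3ξ, giving ξ = 19.33 mol.
Outlet amounts (n = n₀ + ν ξ):
  C: 94.6 − 1(19.33) = 75.27
  B: 311 − 3(19.33) = 253
  A: 0 + 2(19.33) = 38.67

ξ = 19.3 mol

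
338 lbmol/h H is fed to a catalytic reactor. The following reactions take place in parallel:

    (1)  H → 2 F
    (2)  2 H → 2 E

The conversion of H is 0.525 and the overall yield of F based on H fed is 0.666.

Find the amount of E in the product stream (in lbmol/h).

64.9 lbmol/h

Yield of F: 2ξ₁ / 338 = 0.666 → ξ₁ = 112.6 lbmol/h.
Conversion of H: 1ξ₁ + 2ξ₂ = 0.525 × 338 = 177.5 → ξ₂ = 32.45 lbmol/h.
Outlet amounts (n = n₀ + Σ ν·ξ):
  H: 338 − 1(112.6) − 2(32.45) = 160.5
  F: 0 + 2(112.6) = 225.1
  E: 0 + 2(32.45) = 64.9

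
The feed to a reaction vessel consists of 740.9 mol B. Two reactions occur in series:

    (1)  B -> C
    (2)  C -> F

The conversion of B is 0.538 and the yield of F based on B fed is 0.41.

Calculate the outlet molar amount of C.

94.8 mol

Conversion of B: B consumed = 1ξ₁ = 0.538 × 740.9 → ξ₁ = 398.6 mol.
Yield of F: 1ξ₂ / 740.9 = 0.41 → ξ₂ = 303.8 mol.
Outlet amounts (n = n₀ + Σ ν·ξ):
  B: 740.9 − 1(398.6) = 342.3
  C: 0 + 1(398.6) − 1(303.8) = 94.84
  F: 0 + 1(303.8) = 303.8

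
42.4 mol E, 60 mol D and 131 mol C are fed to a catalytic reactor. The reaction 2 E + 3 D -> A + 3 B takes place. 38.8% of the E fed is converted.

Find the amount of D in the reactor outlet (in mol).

E reacted = 0.388 × 42.4 = 16.45 mol; ν_E = −2, so ξ = 16.45/2 = 8.226 mol.
Outlet amounts (n = n₀ + ν ξ):
  E: 42.4 − 2(8.226) = 25.95
  D: 60 − 3(8.226) = 35.32
  A: 0 + 1(8.226) = 8.226
  B: 0 + 3(8.226) = 24.68
  C: 131 (inert)

35.3 mol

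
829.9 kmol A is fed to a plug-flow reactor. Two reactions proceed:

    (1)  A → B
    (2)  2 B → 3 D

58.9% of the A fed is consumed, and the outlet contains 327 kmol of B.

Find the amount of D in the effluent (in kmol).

243 kmol

Conversion of A: A consumed = 1ξ₁ = 0.589 × 829.9 → ξ₁ = 488.8 kmol.
B balance: n_B = 0 + 1ξ₁ − 2ξ₂ = 327 → ξ₂ = (1·488.8 − 327)/2 = 80.91 kmol.
Outlet amounts (n = n₀ + Σ ν·ξ):
  A: 829.9 − 1(488.8) = 341.1
  B: 0 + 1(488.8) − 2(80.91) = 327
  D: 0 + 3(80.91) = 242.7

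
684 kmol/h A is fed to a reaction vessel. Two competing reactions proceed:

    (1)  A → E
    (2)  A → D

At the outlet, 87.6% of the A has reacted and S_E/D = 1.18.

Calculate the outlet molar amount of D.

275 kmol/h

Conversion of A: A consumed = 0.876 × 684 = 599.2 kmol/h = 1ξ₁ + 1ξ₂.
Selectivity: 1ξ₁ / (1ξ₂) = 1.18 → ξ₁ = 1.18 ξ₂.
Substitute: (1·1.18 + 1) ξ₂ = 599.2 → ξ₂ = 274.9 kmol/h, ξ₁ = 324.3 kmol/h.
Outlet amounts (n = n₀ + Σ ν·ξ):
  A: 684 − 1(324.3) − 1(274.9) = 84.82
  E: 0 + 1(324.3) = 324.3
  D: 0 + 1(274.9) = 274.9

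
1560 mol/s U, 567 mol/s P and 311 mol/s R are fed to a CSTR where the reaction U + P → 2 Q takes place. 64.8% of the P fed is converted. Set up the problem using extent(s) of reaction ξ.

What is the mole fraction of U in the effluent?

P reacted = 0.648 × 567 = 367.4 mol/s; ν_P = −1, so ξ = 367.4/1 = 367.4 mol/s.
Outlet amounts (n = n₀ + ν ξ):
  U: 1560 − 1(367.4) = 1193
  P: 567 − 1(367.4) = 199.6
  Q: 0 + 2(367.4) = 734.8
  R: 311 (inert)
Total out = 2438 mol/s; y_U = 1193 / 2438 = 0.4892.

0.489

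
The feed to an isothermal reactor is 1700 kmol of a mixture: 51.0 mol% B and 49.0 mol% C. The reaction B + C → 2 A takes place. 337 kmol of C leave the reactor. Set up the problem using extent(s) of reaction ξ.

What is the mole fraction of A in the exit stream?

0.584

For C: n = n₀ − 1ξ → 337 = 833 − 1ξ, giving ξ = 496 kmol.
Outlet amounts (n = n₀ + ν ξ):
  B: 867 − 1(496) = 371
  C: 833 − 1(496) = 337
  A: 0 + 2(496) = 992
Total out = 1700 kmol; y_A = 992 / 1700 = 0.5835.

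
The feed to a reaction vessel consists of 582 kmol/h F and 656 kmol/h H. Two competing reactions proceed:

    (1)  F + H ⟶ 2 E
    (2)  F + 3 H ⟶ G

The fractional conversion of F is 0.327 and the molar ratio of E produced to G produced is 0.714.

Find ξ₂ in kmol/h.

ξ₂ = 140 kmol/h

Conversion of F: F consumed = 0.327 × 582 = 190.3 kmol/h = 1ξ₁ + 1ξ₂.
Selectivity: 2ξ₁ / (1ξ₂) = 0.714 → ξ₁ = 0.357 ξ₂.
Substitute: (1·0.357 + 1) ξ₂ = 190.3 → ξ₂ = 140.2 kmol/h, ξ₁ = 50.07 kmol/h.
Outlet amounts (n = n₀ + Σ ν·ξ):
  F: 582 − 1(50.07) − 1(140.2) = 391.7
  H: 656 − 1(50.07) − 3(140.2) = 185.2
  E: 0 + 2(50.07) = 100.1
  G: 0 + 1(140.2) = 140.2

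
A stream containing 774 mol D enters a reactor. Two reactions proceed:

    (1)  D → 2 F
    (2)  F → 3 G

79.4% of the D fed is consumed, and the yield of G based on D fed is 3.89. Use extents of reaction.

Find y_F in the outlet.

Conversion of D: D consumed = 1ξ₁ = 0.794 × 774 → ξ₁ = 614.6 mol.
Yield of G: 3ξ₂ / 774 = 3.89 → ξ₂ = 1004 mol.
Outlet amounts (n = n₀ + Σ ν·ξ):
  D: 774 − 1(614.6) = 159.4
  F: 0 + 2(614.6) − 1(1004) = 225.5
  G: 0 + 3(1004) = 3011
Total out = 3396 mol; y_F = 225.5 / 3396 = 0.0664.

0.0664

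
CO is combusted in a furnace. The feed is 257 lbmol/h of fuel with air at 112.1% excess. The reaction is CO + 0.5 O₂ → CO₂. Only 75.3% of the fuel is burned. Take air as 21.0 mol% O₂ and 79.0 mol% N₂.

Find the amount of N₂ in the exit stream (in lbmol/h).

Stoichiometric O₂ = 0.5 × 257 = 128.5 lbmol/h; O₂ fed = 128.5 × 2.121 = 272.5 lbmol/h.
N₂ fed = 272.5 × 79/21 = 1025 lbmol/h.
Fuel reacted = 0.753 × 257 → ξ = 193.5 lbmol/h.
Outlet (n = n₀ + ν ξ):
  CO: 257 − 1(193.5) = 63.48
  O₂: 272.5 − 0.5(193.5) = 175.8
  N₂: 1025 (inert)
  CO₂: 0 + 1(193.5) = 193.5

1030 lbmol/h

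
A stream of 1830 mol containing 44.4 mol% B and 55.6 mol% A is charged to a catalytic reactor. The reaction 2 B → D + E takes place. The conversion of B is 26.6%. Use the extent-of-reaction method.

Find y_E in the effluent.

B reacted = 0.266 × 812.5 = 216.1 mol; ν_B = −2, so ξ = 216.1/2 = 108.1 mol.
Outlet amounts (n = n₀ + ν ξ):
  B: 812.5 − 2(108.1) = 596.4
  D: 0 + 1(108.1) = 108.1
  E: 0 + 1(108.1) = 108.1
  A: 1017 (inert)
Total out = 1830 mol; y_E = 108.1 / 1830 = 0.05905.

0.0591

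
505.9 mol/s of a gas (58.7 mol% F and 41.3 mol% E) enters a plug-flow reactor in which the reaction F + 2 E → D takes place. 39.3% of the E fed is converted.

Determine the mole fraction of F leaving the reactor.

0.604

E reacted = 0.393 × 208.9 = 82.11 mol/s; ν_E = −2, so ξ = 82.11/2 = 41.06 mol/s.
Outlet amounts (n = n₀ + ν ξ):
  F: 297 − 1(41.06) = 255.9
  E: 208.9 − 2(41.06) = 126.8
  D: 0 + 1(41.06) = 41.06
Total out = 423.8 mol/s; y_F = 255.9 / 423.8 = 0.6039.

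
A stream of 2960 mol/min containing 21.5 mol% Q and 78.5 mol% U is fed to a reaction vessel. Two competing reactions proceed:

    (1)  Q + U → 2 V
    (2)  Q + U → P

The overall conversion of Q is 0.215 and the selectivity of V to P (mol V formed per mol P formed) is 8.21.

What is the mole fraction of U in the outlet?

0.746

Conversion of Q: Q consumed = 0.215 × 636.4 = 136.8 mol/min = 1ξ₁ + 1ξ₂.
Selectivity: 2ξ₁ / (1ξ₂) = 8.21 → ξ₁ = 4.105 ξ₂.
Substitute: (1·4.105 + 1) ξ₂ = 136.8 → ξ₂ = 26.8 mol/min, ξ₁ = 110 mol/min.
Outlet amounts (n = n₀ + Σ ν·ξ):
  Q: 636.4 − 1(110) − 1(26.8) = 499.6
  U: 2324 − 1(110) − 1(26.8) = 2187
  V: 0 + 2(110) = 220
  P: 0 + 1(26.8) = 26.8
Total out = 2933 mol/min; y_U = 2187 / 2933 = 0.7455.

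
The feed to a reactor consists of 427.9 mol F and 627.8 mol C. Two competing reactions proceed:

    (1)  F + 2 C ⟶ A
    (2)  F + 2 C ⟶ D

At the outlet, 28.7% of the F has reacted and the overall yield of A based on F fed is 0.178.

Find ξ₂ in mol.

ξ₂ = 46.6 mol

Yield of A: 1ξ₁ / 427.9 = 0.178 → ξ₁ = 76.17 mol.
Conversion of F: 1ξ₁ + 1ξ₂ = 0.287 × 427.9 = 122.8 → ξ₂ = 46.64 mol.
Outlet amounts (n = n₀ + Σ ν·ξ):
  F: 427.9 − 1(76.17) − 1(46.64) = 305.1
  C: 627.8 − 2(76.17) − 2(46.64) = 382.2
  A: 0 + 1(76.17) = 76.17
  D: 0 + 1(46.64) = 46.64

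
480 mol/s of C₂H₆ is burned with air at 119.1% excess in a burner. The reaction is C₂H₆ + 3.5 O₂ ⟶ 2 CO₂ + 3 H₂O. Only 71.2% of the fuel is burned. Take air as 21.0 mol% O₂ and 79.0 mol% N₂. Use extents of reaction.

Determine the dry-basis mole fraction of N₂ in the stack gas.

0.807

Stoichiometric O₂ = 3.5 × 480 = 1680 mol/s; O₂ fed = 1680 × 2.191 = 3681 mol/s.
N₂ fed = 3681 × 79/21 = 13850 mol/s.
Fuel reacted = 0.712 × 480 → ξ = 341.8 mol/s.
Outlet (n = n₀ + ν ξ):
  C₂H₆: 480 − 1(341.8) = 138.2
  O₂: 3681 − 3.5(341.8) = 2485
  N₂: 13850 (inert)
  CO₂: 0 + 2(341.8) = 683.5
  H₂O: 0 + 3(341.8) = 1025
Dry total = 17150 mol/s; y_N₂ (dry) = 13850 / 17150 = 0.8072.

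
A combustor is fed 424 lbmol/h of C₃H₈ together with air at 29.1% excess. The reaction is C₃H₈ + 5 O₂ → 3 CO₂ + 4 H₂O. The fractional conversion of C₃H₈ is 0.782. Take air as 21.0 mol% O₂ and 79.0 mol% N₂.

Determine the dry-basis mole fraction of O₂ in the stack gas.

Stoichiometric O₂ = 5 × 424 = 2120 lbmol/h; O₂ fed = 2120 × 1.291 = 2737 lbmol/h.
N₂ fed = 2737 × 79/21 = 10300 lbmol/h.
Fuel reacted = 0.782 × 424 → ξ = 331.6 lbmol/h.
Outlet (n = n₀ + ν ξ):
  C₃H₈: 424 − 1(331.6) = 92.43
  O₂: 2737 − 5(331.6) = 1079
  N₂: 10300 (inert)
  CO₂: 0 + 3(331.6) = 994.7
  H₂O: 0 + 4(331.6) = 1326
Dry total = 12460 lbmol/h; y_O₂ (dry) = 1079 / 12460 = 0.08659.

0.0866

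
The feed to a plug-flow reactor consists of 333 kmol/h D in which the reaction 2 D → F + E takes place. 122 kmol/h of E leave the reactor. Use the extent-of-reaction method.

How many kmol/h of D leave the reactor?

For E: n = n₀ + 1ξ → 122 = 0 + 1ξ, giving ξ = 122 kmol/h.
Outlet amounts (n = n₀ + ν ξ):
  D: 333 − 2(122) = 89
  F: 0 + 1(122) = 122
  E: 0 + 1(122) = 122

89 kmol/h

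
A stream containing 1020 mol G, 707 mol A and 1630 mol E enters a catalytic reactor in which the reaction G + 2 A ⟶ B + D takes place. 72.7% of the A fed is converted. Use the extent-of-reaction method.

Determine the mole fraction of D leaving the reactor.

A reacted = 0.727 × 707 = 514 mol; ν_A = −2, so ξ = 514/2 = 257 mol.
Outlet amounts (n = n₀ + ν ξ):
  G: 1020 − 1(257) = 763
  A: 707 − 2(257) = 193
  B: 0 + 1(257) = 257
  D: 0 + 1(257) = 257
  E: 1630 (inert)
Total out = 3100 mol; y_D = 257 / 3100 = 0.0829.

0.0829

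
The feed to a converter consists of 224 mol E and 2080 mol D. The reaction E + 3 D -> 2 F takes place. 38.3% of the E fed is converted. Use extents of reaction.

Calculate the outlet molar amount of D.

E reacted = 0.383 × 224 = 85.79 mol; ν_E = −1, so ξ = 85.79/1 = 85.79 mol.
Outlet amounts (n = n₀ + ν ξ):
  E: 224 − 1(85.79) = 138.2
  D: 2080 − 3(85.79) = 1823
  F: 0 + 2(85.79) = 171.6

1820 mol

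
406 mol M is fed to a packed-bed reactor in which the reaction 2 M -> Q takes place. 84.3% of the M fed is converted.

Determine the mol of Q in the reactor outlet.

171 mol

M reacted = 0.843 × 406 = 342.3 mol; ν_M = −2, so ξ = 342.3/2 = 171.1 mol.
Outlet amounts (n = n₀ + ν ξ):
  M: 406 − 2(171.1) = 63.74
  Q: 0 + 1(171.1) = 171.1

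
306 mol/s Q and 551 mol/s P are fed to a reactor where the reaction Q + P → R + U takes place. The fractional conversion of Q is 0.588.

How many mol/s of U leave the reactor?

180 mol/s

Q reacted = 0.588 × 306 = 179.9 mol/s; ν_Q = −1, so ξ = 179.9/1 = 179.9 mol/s.
Outlet amounts (n = n₀ + ν ξ):
  Q: 306 − 1(179.9) = 126.1
  P: 551 − 1(179.9) = 371.1
  R: 0 + 1(179.9) = 179.9
  U: 0 + 1(179.9) = 179.9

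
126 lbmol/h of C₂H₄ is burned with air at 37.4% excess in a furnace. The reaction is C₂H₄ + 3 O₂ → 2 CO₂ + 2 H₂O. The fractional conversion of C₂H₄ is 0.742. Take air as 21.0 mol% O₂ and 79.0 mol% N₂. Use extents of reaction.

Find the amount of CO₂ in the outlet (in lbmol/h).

187 lbmol/h

Stoichiometric O₂ = 3 × 126 = 378 lbmol/h; O₂ fed = 378 × 1.374 = 519.4 lbmol/h.
N₂ fed = 519.4 × 79/21 = 1954 lbmol/h.
Fuel reacted = 0.742 × 126 → ξ = 93.49 lbmol/h.
Outlet (n = n₀ + ν ξ):
  C₂H₄: 126 − 1(93.49) = 32.51
  O₂: 519.4 − 3(93.49) = 238.9
  N₂: 1954 (inert)
  CO₂: 0 + 2(93.49) = 187
  H₂O: 0 + 2(93.49) = 187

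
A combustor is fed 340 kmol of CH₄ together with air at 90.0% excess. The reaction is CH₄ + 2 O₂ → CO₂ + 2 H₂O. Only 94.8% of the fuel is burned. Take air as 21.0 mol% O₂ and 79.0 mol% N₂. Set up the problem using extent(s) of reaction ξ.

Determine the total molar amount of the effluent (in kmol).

Stoichiometric O₂ = 2 × 340 = 680 kmol; O₂ fed = 680 × 1.900 = 1292 kmol.
N₂ fed = 1292 × 79/21 = 4860 kmol.
Fuel reacted = 0.948 × 340 → ξ = 322.3 kmol.
Outlet (n = n₀ + ν ξ):
  CH₄: 340 − 1(322.3) = 17.68
  O₂: 1292 − 2(322.3) = 647.4
  N₂: 4860 (inert)
  CO₂: 0 + 1(322.3) = 322.3
  H₂O: 0 + 2(322.3) = 644.6
Total out = 17.68 + 647.4 + 4860 + 322.3 + 644.6 = 6492 kmol.

6490 kmol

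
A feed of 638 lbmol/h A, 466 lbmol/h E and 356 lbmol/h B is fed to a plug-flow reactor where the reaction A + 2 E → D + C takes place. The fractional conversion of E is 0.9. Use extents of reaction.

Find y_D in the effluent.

0.168

E reacted = 0.9 × 466 = 419.4 lbmol/h; ν_E = −2, so ξ = 419.4/2 = 209.7 lbmol/h.
Outlet amounts (n = n₀ + ν ξ):
  A: 638 − 1(209.7) = 428.3
  E: 466 − 2(209.7) = 46.6
  D: 0 + 1(209.7) = 209.7
  C: 0 + 1(209.7) = 209.7
  B: 356 (inert)
Total out = 1250 lbmol/h; y_D = 209.7 / 1250 = 0.1677.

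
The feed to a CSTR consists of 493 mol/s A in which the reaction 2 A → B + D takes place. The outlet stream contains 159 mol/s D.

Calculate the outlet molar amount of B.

For D: n = n₀ + 1ξ → 159 = 0 + 1ξ, giving ξ = 159 mol/s.
Outlet amounts (n = n₀ + ν ξ):
  A: 493 − 2(159) = 175
  B: 0 + 1(159) = 159
  D: 0 + 1(159) = 159

159 mol/s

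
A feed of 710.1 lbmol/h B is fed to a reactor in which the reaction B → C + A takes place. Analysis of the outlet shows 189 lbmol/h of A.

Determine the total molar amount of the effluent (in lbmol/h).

899 lbmol/h

For A: n = n₀ + 1ξ → 189 = 0 + 1ξ, giving ξ = 189 lbmol/h.
Outlet amounts (n = n₀ + ν ξ):
  B: 710.1 − 1(189) = 521.1
  C: 0 + 1(189) = 189
  A: 0 + 1(189) = 189
Total out = 521.1 + 189 + 189 = 899.1 lbmol/h.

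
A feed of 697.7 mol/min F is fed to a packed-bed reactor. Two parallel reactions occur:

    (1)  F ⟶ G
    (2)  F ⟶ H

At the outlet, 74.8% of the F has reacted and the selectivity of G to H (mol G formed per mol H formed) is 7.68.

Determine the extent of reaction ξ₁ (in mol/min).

Conversion of F: F consumed = 0.748 × 697.7 = 521.9 mol/min = 1ξ₁ + 1ξ₂.
Selectivity: 1ξ₁ / (1ξ₂) = 7.68 → ξ₁ = 7.68 ξ₂.
Substitute: (1·7.68 + 1) ξ₂ = 521.9 → ξ₂ = 60.12 mol/min, ξ₁ = 461.8 mol/min.
Outlet amounts (n = n₀ + Σ ν·ξ):
  F: 697.7 − 1(461.8) − 1(60.12) = 175.8
  G: 0 + 1(461.8) = 461.8
  H: 0 + 1(60.12) = 60.12

ξ₁ = 462 mol/min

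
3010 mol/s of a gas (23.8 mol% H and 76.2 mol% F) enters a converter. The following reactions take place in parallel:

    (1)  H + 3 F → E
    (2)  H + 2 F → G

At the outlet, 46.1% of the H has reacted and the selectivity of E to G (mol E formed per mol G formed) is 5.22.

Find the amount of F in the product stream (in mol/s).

1360 mol/s

Conversion of H: H consumed = 0.461 × 716.4 = 330.3 mol/s = 1ξ₁ + 1ξ₂.
Selectivity: 1ξ₁ / (1ξ₂) = 5.22 → ξ₁ = 5.22 ξ₂.
Substitute: (1·5.22 + 1) ξ₂ = 330.3 → ξ₂ = 53.1 mol/s, ξ₁ = 277.2 mol/s.
Outlet amounts (n = n₀ + Σ ν·ξ):
  H: 716.4 − 1(277.2) − 1(53.1) = 386.1
  F: 2294 − 3(277.2) − 2(53.1) = 1356
  E: 0 + 1(277.2) = 277.2
  G: 0 + 1(53.1) = 53.1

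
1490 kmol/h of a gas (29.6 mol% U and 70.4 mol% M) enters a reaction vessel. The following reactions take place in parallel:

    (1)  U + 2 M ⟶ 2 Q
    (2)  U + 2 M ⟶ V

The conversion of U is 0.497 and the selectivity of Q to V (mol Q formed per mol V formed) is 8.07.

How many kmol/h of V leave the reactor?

Conversion of U: U consumed = 0.497 × 441 = 219.2 kmol/h = 1ξ₁ + 1ξ₂.
Selectivity: 2ξ₁ / (1ξ₂) = 8.07 → ξ₁ = 4.035 ξ₂.
Substitute: (1·4.035 + 1) ξ₂ = 219.2 → ξ₂ = 43.53 kmol/h, ξ₁ = 175.7 kmol/h.
Outlet amounts (n = n₀ + Σ ν·ξ):
  U: 441 − 1(175.7) − 1(43.53) = 221.8
  M: 1049 − 2(175.7) − 2(43.53) = 610.6
  Q: 0 + 2(175.7) = 351.3
  V: 0 + 1(43.53) = 43.53

43.5 kmol/h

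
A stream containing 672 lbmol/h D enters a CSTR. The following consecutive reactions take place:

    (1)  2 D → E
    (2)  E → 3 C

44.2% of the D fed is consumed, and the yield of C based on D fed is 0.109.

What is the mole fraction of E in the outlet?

0.217

Conversion of D: D consumed = 2ξ₁ = 0.442 × 672 → ξ₁ = 148.5 lbmol/h.
Yield of C: 3ξ₂ / 672 = 0.109 → ξ₂ = 24.42 lbmol/h.
Outlet amounts (n = n₀ + Σ ν·ξ):
  D: 672 − 2(148.5) = 375
  E: 0 + 1(148.5) − 1(24.42) = 124.1
  C: 0 + 3(24.42) = 73.25
Total out = 572.3 lbmol/h; y_E = 124.1 / 572.3 = 0.2168.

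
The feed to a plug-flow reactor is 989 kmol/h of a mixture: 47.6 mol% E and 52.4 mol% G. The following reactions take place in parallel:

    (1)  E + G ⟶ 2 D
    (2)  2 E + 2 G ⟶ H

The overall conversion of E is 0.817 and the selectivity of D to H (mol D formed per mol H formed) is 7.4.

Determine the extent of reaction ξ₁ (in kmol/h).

ξ₁ = 250 kmol/h

Conversion of E: E consumed = 0.817 × 470.8 = 384.6 kmol/h = 1ξ₁ + 2ξ₂.
Selectivity: 2ξ₁ / (1ξ₂) = 7.4 → ξ₁ = 3.7 ξ₂.
Substitute: (1·3.7 + 2) ξ₂ = 384.6 → ξ₂ = 67.48 kmol/h, ξ₁ = 249.7 kmol/h.
Outlet amounts (n = n₀ + Σ ν·ξ):
  E: 470.8 − 1(249.7) − 2(67.48) = 86.15
  G: 518.2 − 1(249.7) − 2(67.48) = 133.6
  D: 0 + 2(249.7) = 499.3
  H: 0 + 1(67.48) = 67.48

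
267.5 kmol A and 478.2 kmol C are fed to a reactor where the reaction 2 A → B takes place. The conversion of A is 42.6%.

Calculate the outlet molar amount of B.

A reacted = 0.426 × 267.5 = 114 kmol; ν_A = −2, so ξ = 114/2 = 56.98 kmol.
Outlet amounts (n = n₀ + ν ξ):
  A: 267.5 − 2(56.98) = 153.5
  B: 0 + 1(56.98) = 56.98
  C: 478.2 (inert)

57 kmol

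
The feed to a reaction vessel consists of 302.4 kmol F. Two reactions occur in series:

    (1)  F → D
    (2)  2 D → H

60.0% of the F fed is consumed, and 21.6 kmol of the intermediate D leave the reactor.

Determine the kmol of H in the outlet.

Conversion of F: F consumed = 1ξ₁ = 0.6 × 302.4 → ξ₁ = 181.4 kmol.
D balance: n_D = 0 + 1ξ₁ − 2ξ₂ = 21.6 → ξ₂ = (1·181.4 − 21.6)/2 = 79.92 kmol.
Outlet amounts (n = n₀ + Σ ν·ξ):
  F: 302.4 − 1(181.4) = 121
  D: 0 + 1(181.4) − 2(79.92) = 21.6
  H: 0 + 1(79.92) = 79.92

79.9 kmol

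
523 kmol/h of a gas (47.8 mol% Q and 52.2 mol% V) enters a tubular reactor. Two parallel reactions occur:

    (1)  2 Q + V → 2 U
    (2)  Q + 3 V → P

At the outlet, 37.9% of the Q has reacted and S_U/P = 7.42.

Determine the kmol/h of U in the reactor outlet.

83.5 kmol/h

Conversion of Q: Q consumed = 0.379 × 250 = 94.75 kmol/h = 2ξ₁ + 1ξ₂.
Selectivity: 2ξ₁ / (1ξ₂) = 7.42 → ξ₁ = 3.71 ξ₂.
Substitute: (2·3.71 + 1) ξ₂ = 94.75 → ξ₂ = 11.25 kmol/h, ξ₁ = 41.75 kmol/h.
Outlet amounts (n = n₀ + Σ ν·ξ):
  Q: 250 − 2(41.75) − 1(11.25) = 155.2
  V: 273 − 1(41.75) − 3(11.25) = 197.5
  U: 0 + 2(41.75) = 83.5
  P: 0 + 1(11.25) = 11.25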